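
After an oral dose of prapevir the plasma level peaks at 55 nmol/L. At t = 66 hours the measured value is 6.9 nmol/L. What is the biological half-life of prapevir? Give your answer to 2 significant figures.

A/A₀ = 6.9/55 ≈ 0.12545.
n = log₂(7.971) ≈ 2.9948 half-lives elapsed in 66 hours.
t½ = 66/2.9948 ≈ 22.038 hours.

22 hours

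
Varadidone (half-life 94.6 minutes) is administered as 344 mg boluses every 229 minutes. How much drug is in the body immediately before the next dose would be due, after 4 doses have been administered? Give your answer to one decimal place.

78.9 mg

The 4 doses were given 916, 687, 458, 229 minutes ago.
Total = 344·(1/2)^(916/94.6) + 344·(1/2)^(687/94.6) + 344·(1/2)^(458/94.6) + 344·(1/2)^(229/94.6)
      = 0.41853 + 2.2409 + 11.999 + 64.246 ≈ 78.905 mg.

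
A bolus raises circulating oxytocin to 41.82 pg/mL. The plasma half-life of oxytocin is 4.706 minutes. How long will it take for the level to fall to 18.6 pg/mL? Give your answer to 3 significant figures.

5.50 minutes

Fraction remaining = 18.6/41.82 ≈ 0.44476.
n = log₂(41.82/18.6) = ln(2.2484)/ln 2 ≈ 1.1689 half-lives.
t = n × t½ = 1.1689 × 4.706 ≈ 5.5008 minutes.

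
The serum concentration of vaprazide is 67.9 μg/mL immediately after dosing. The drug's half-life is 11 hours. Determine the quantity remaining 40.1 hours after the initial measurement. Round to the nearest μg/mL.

5 μg/mL

Number of half-lives: n = 40.1/11 ≈ 3.6455.
Remaining = 67.9 × (1/2)^3.6455 = 67.9 × 0.079911 ≈ 5.426 μg/mL.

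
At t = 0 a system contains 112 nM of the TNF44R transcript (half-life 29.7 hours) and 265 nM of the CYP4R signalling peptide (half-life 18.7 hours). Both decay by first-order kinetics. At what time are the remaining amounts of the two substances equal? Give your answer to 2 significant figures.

Set 112·(1/2)^(t/29.7) = 265·(1/2)^(t/18.7).
Taking log₂: log₂(112/265) = t·(1/29.7 − 1/18.7).
log₂(0.42264) = -1.2425; 1/29.7 − 1/18.7 = -0.019806.
t = -1.2425 / -0.019806 ≈ 62.734 hours.

63 hours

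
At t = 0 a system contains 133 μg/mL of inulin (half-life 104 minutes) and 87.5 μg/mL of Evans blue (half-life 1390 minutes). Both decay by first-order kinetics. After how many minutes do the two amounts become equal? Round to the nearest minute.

68 minutes

Set 133·(1/2)^(t/104) = 87.5·(1/2)^(t/1390).
Taking log₂: log₂(133/87.5) = t·(1/104 − 1/1390).
log₂(1.52) = 0.60407; 1/104 − 1/1390 = 0.008896.
t = 0.60407 / 0.008896 ≈ 67.904 minutes.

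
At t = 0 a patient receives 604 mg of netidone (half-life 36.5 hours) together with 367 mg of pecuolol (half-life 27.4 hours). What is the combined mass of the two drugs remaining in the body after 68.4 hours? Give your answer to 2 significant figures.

230 mg

netidone: 604 × (1/2)^(68.4/36.5) = 604 × (1/2)^1.874 ≈ 164.78 mg.
pecuolol: 367 × (1/2)^(68.4/27.4) = 367 × (1/2)^2.4964 ≈ 65.041 mg.
Total = 164.78 + 65.041 ≈ 229.83 mg.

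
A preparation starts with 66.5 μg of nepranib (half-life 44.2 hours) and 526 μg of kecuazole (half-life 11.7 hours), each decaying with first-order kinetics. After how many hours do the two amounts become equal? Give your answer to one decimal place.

Set 66.5·(1/2)^(t/44.2) = 526·(1/2)^(t/11.7).
Taking log₂: log₂(66.5/526) = t·(1/44.2 − 1/11.7).
log₂(0.12643) = -2.9836; 1/44.2 − 1/11.7 = -0.062846.
t = -2.9836 / -0.062846 ≈ 47.476 hours.

47.5 hours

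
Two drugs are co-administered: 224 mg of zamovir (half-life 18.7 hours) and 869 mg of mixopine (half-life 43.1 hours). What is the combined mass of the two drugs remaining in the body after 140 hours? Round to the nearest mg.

93 mg

zamovir: 224 × (1/2)^(140/18.7) = 224 × (1/2)^7.4866 ≈ 1.249 mg.
mixopine: 869 × (1/2)^(140/43.1) = 869 × (1/2)^3.2483 ≈ 91.453 mg.
Total = 1.249 + 91.453 ≈ 92.702 mg.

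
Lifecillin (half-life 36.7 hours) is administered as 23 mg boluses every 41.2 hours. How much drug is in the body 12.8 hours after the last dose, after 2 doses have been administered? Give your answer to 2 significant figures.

The 2 doses were given 54, 12.8 hours ago.
Total = 23·(1/2)^(54/36.7) + 23·(1/2)^(12.8/36.7)
      = 8.2946 + 18.061 ≈ 26.355 mg.

26 mg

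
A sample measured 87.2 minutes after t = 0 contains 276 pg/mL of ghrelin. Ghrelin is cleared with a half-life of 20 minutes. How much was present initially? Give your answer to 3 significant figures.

Number of half-lives elapsed: n = 87.2/20 ≈ 4.36.
A₀ = A × 2^n = 276 × 2^4.36 = 276 × 20.535 ≈ 5667.6 pg/mL.

5670 pg/mL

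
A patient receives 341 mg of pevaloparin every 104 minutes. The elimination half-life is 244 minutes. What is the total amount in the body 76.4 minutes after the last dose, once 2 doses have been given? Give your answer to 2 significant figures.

480 mg

The 2 doses were given 180.4, 76.4 minutes ago.
Total = 341·(1/2)^(180.4/244) + 341·(1/2)^(76.4/244)
      = 204.26 + 274.47 ≈ 478.73 mg.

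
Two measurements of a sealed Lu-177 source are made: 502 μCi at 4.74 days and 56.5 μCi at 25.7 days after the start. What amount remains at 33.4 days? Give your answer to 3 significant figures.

25.3 μCi

Over Δt = 25.7 − 4.74 = 20.96 days, the level fell by a factor of 502/56.5 ≈ 8.885.
n = log₂(8.885) ≈ 3.1514 half-lives, so t½ = 20.96/3.1514 ≈ 6.6511 days.
From t = 25.7 to t = 33.4: 56.5 × (1/2)^((33.4−25.7)/6.6511) ≈ 25.325 μCi.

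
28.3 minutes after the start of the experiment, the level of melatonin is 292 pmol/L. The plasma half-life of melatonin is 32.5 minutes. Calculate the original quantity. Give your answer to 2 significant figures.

530 pmol/L

Number of half-lives elapsed: n = 28.3/32.5 ≈ 0.87077.
A₀ = A × 2^n = 292 × 2^0.87077 = 292 × 1.8286 ≈ 533.96 pmol/L.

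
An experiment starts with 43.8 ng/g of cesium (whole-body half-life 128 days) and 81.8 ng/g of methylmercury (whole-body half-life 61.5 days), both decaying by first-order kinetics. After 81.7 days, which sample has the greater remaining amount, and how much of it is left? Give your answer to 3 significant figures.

methylmercury, 32.6 ng/g

cesium: 43.8 × (1/2)^0.63828 ≈ 28.141 ng/g.
methylmercury: 81.8 × (1/2)^1.3285 ≈ 32.572 ng/g.
Methylmercury has more remaining, at ≈ 32.572 ng/g.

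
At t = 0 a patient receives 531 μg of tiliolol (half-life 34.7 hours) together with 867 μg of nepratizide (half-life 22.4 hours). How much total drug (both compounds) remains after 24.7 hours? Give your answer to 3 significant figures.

tiliolol: 531 × (1/2)^(24.7/34.7) = 531 × (1/2)^0.71182 ≈ 324.2 μg.
nepratizide: 867 × (1/2)^(24.7/22.4) = 867 × (1/2)^1.1027 ≈ 403.72 μg.
Total = 324.2 + 403.72 ≈ 727.92 μg.

728 μg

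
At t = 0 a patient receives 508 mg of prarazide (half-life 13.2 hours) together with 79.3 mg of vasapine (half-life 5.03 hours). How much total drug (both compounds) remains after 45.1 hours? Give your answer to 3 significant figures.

47.7 mg

prarazide: 508 × (1/2)^(45.1/13.2) = 508 × (1/2)^3.4167 ≈ 47.571 mg.
vasapine: 79.3 × (1/2)^(45.1/5.03) = 79.3 × (1/2)^8.9662 ≈ 0.15855 mg.
Total = 47.571 + 0.15855 ≈ 47.73 mg.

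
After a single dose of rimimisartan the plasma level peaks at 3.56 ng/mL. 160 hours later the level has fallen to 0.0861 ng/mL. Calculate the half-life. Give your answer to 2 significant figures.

A/A₀ = 0.0861/3.56 ≈ 0.024185.
n = log₂(41.347) ≈ 5.3697 half-lives elapsed in 160 hours.
t½ = 160/5.3697 ≈ 29.797 hours.

30 hours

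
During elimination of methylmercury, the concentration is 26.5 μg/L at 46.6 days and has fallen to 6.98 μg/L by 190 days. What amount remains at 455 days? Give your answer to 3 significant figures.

0.593 μg/L

Over Δt = 190 − 46.6 = 143.4 days, the level fell by a factor of 26.5/6.98 ≈ 3.7966.
n = log₂(3.7966) ≈ 1.9247 half-lives, so t½ = 143.4/1.9247 ≈ 74.505 days.
From t = 190 to t = 455: 6.98 × (1/2)^((455−190)/74.505) ≈ 0.59314 μg/L.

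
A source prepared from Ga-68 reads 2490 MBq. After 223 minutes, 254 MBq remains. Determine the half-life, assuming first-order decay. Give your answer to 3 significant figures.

67.7 minutes

A/A₀ = 254/2490 ≈ 0.10201.
n = log₂(9.8031) ≈ 3.2932 half-lives elapsed in 223 minutes.
t½ = 223/3.2932 ≈ 67.714 minutes.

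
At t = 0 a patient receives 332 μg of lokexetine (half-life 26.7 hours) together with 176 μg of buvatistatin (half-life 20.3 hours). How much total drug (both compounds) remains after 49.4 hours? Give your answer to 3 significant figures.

125 μg

lokexetine: 332 × (1/2)^(49.4/26.7) = 332 × (1/2)^1.8502 ≈ 92.082 μg.
buvatistatin: 176 × (1/2)^(49.4/20.3) = 176 × (1/2)^2.4335 ≈ 32.58 μg.
Total = 92.082 + 32.58 ≈ 124.66 μg.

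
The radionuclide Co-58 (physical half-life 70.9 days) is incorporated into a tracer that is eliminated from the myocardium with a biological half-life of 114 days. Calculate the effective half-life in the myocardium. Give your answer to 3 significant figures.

1/t_eff = 1/t_phys + 1/t_biol = 1/70.9 + 1/114 = 0.022876 per day.
t_eff = 70.9 × 114 / (70.9 + 114) ≈ 43.713 days.

43.7 days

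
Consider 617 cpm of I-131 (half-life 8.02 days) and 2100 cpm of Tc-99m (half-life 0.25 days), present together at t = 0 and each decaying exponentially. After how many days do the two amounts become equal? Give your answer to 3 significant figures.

Set 617·(1/2)^(t/8.02) = 2100·(1/2)^(t/0.25).
Taking log₂: log₂(617/2100) = t·(1/8.02 − 1/0.25).
log₂(0.29381) = -1.767; 1/8.02 − 1/0.25 = -3.8753.
t = -1.767 / -3.8753 ≈ 0.45598 days.

0.456 days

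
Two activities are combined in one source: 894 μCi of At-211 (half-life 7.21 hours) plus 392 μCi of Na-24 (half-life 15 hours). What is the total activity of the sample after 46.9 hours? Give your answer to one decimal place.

54.7 μCi

At-211: 894 × (1/2)^(46.9/7.21) = 894 × (1/2)^6.5049 ≈ 9.8442 μCi.
Na-24: 392 × (1/2)^(46.9/15) = 392 × (1/2)^3.1267 ≈ 44.881 μCi.
Total = 9.8442 + 44.881 ≈ 54.726 μCi.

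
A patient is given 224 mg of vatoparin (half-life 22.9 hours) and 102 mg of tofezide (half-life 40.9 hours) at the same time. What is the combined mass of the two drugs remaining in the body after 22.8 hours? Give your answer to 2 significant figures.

180 mg

vatoparin: 224 × (1/2)^(22.8/22.9) = 224 × (1/2)^0.99563 ≈ 112.34 mg.
tofezide: 102 × (1/2)^(22.8/40.9) = 102 × (1/2)^0.55746 ≈ 69.309 mg.
Total = 112.34 + 69.309 ≈ 181.65 mg.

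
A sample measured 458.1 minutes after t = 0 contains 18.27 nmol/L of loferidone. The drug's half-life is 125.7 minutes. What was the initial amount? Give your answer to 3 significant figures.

228 nmol/L

Number of half-lives elapsed: n = 458.1/125.7 ≈ 3.6444.
A₀ = A × 2^n = 18.27 × 2^3.6444 = 18.27 × 12.505 ≈ 228.46 nmol/L.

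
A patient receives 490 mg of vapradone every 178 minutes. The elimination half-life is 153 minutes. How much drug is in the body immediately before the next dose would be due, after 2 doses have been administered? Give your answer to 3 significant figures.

316 mg

The 2 doses were given 356, 178 minutes ago.
Total = 490·(1/2)^(356/153) + 490·(1/2)^(178/153)
      = 97.67 + 218.77 ≈ 316.43 mg.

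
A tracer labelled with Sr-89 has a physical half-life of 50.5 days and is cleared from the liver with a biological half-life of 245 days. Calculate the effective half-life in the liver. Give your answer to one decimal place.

41.9 days

1/t_eff = 1/t_phys + 1/t_biol = 1/50.5 + 1/245 = 0.023884 per day.
t_eff = 50.5 × 245 / (50.5 + 245) ≈ 41.87 days.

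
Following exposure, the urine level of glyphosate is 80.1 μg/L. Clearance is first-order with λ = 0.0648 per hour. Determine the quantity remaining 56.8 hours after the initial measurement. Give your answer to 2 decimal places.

2.02 μg/L

t½ = ln 2 / λ = 0.69315 / 0.0648 ≈ 10.697 hours.
Number of half-lives: n = 56.8/10.697 ≈ 5.31.
Remaining = 80.1 × (1/2)^5.31 = 80.1 × 0.025207 ≈ 2.0191 μg/L.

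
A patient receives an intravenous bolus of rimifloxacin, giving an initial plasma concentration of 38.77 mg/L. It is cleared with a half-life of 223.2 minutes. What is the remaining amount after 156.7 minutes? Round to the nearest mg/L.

Number of half-lives: n = 156.7/223.2 ≈ 0.70206.
Remaining = 38.77 × (1/2)^0.70206 = 38.77 × 0.61469 ≈ 23.832 mg/L.

24 mg/L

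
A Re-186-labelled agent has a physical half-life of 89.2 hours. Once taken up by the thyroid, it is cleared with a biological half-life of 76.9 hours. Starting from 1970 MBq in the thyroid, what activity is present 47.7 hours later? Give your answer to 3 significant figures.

1/t_eff = 1/t_phys + 1/t_biol = 1/89.2 + 1/76.9 = 0.024215 per hour.
t_eff = 89.2 × 76.9 / (89.2 + 76.9) ≈ 41.297 hours.
Remaining = 1970 × (1/2)^(47.7/41.297) = 1970 × (1/2)^1.155 ≈ 884.64 MBq.

885 MBq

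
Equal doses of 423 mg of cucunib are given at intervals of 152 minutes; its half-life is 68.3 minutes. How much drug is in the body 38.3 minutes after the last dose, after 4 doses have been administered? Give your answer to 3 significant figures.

364 mg

The 4 doses were given 494.3, 342.3, 190.3, 38.3 minutes ago.
Total = 423·(1/2)^(494.3/68.3) + 423·(1/2)^(342.3/68.3) + 423·(1/2)^(190.3/68.3) + 423·(1/2)^(38.3/68.3)
      = 2.8037 + 13.112 + 61.32 + 286.77 ≈ 364.01 mg.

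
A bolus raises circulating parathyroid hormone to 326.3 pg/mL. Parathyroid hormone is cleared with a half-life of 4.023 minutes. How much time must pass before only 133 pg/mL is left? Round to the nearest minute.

Fraction remaining = 133/326.3 ≈ 0.4076.
n = log₂(326.3/133) = ln(2.4534)/ln 2 ≈ 1.2948 half-lives.
t = n × t½ = 1.2948 × 4.023 ≈ 5.2089 minutes.

5 minutes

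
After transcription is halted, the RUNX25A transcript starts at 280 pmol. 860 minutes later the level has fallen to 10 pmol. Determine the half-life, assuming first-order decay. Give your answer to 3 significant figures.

179 minutes

A/A₀ = 10/280 ≈ 0.035714.
n = log₂(28) ≈ 4.8074 half-lives elapsed in 860 minutes.
t½ = 860/4.8074 ≈ 178.89 minutes.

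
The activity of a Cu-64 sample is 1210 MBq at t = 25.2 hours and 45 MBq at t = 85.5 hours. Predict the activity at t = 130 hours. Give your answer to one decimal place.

4.0 MBq

Over Δt = 85.5 − 25.2 = 60.3 hours, the level fell by a factor of 1210/45 ≈ 26.889.
n = log₂(26.889) ≈ 4.7489 half-lives, so t½ = 60.3/4.7489 ≈ 12.698 hours.
From t = 85.5 to t = 130: 45 × (1/2)^((130−85.5)/12.698) ≈ 3.9648 MBq.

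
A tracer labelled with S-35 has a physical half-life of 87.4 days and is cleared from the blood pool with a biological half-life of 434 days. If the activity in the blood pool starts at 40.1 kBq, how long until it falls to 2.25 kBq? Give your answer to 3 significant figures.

1/t_eff = 1/t_phys + 1/t_biol = 1/87.4 + 1/434 = 0.013746 per day.
t_eff = 87.4 × 434 / (87.4 + 434) ≈ 72.75 days.
n = log₂(40.1/2.25) ≈ 4.1556; t = 4.1556 × 72.75 ≈ 302.32 days.

302 days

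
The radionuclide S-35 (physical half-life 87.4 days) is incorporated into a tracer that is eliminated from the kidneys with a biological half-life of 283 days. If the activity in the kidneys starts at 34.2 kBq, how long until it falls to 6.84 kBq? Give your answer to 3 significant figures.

1/t_eff = 1/t_phys + 1/t_biol = 1/87.4 + 1/283 = 0.014975 per day.
t_eff = 87.4 × 283 / (87.4 + 283) ≈ 66.777 days.
n = log₂(34.2/6.84) ≈ 2.3219; t = 2.3219 × 66.777 ≈ 155.05 days.

155 days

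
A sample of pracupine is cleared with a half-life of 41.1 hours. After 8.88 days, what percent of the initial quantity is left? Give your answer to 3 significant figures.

2.75%

8.88 days = 213.12 hours.
n = 213.12/41.1 ≈ 5.1854 half-lives.
Fraction remaining = (1/2)^5.1854 ≈ 0.027481, i.e. 2.7481%.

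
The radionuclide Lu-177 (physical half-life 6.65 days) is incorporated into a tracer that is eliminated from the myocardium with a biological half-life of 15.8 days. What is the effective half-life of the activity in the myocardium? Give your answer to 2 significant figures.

4.7 days

1/t_eff = 1/t_phys + 1/t_biol = 1/6.65 + 1/15.8 = 0.21367 per day.
t_eff = 6.65 × 15.8 / (6.65 + 15.8) ≈ 4.6802 days.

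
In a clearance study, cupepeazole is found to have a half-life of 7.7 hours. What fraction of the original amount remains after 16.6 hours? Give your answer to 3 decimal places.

0.224

n = 16.6/7.7 ≈ 2.1558 half-lives.
Fraction remaining = (1/2)^2.1558 ≈ 0.2244.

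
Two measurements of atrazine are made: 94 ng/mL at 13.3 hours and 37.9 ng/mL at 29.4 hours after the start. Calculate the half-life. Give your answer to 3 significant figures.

Over Δt = 29.4 − 13.3 = 16.1 hours, the level fell by a factor of 94/37.9 ≈ 2.4802.
n = log₂(2.4802) ≈ 1.3105 half-lives, so t½ = 16.1/1.3105 ≈ 12.286 hours.

12.3 hours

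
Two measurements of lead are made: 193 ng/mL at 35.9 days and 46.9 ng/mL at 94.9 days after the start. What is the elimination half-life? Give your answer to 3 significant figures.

28.9 days

Over Δt = 94.9 − 35.9 = 59 days, the level fell by a factor of 193/46.9 ≈ 4.1151.
n = log₂(4.1151) ≈ 2.0409 half-lives, so t½ = 59/2.0409 ≈ 28.908 days.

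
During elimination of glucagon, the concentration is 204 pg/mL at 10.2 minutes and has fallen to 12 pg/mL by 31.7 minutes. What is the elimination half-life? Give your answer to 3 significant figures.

5.26 minutes

Over Δt = 31.7 − 10.2 = 21.5 minutes, the level fell by a factor of 204/12 ≈ 17.
n = log₂(17) ≈ 4.0875 half-lives, so t½ = 21.5/4.0875 ≈ 5.26 minutes.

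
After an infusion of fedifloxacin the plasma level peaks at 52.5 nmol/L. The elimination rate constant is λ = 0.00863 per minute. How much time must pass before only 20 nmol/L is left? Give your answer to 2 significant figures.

110 minutes

t½ = ln 2 / λ = 0.69315 / 0.00863 ≈ 80.318 minutes.
Fraction remaining = 20/52.5 ≈ 0.38095.
n = log₂(52.5/20) = ln(2.625)/ln 2 ≈ 1.3923 half-lives.
t = n × t½ = 1.3923 × 80.318 ≈ 111.83 minutes.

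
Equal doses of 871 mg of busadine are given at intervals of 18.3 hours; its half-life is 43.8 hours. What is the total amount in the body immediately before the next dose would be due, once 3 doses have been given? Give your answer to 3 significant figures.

1510 mg

The 3 doses were given 54.9, 36.6, 18.3 hours ago.
Total = 871·(1/2)^(54.9/43.8) + 871·(1/2)^(36.6/43.8) + 871·(1/2)^(18.3/43.8)
      = 365.34 + 488.06 + 652 ≈ 1505.4 mg.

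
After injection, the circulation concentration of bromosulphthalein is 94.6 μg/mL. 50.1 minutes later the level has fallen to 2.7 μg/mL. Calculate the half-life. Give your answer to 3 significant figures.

9.76 minutes

A/A₀ = 2.7/94.6 ≈ 0.028541.
n = log₂(35.037) ≈ 5.1308 half-lives elapsed in 50.1 minutes.
t½ = 50.1/5.1308 ≈ 9.7645 minutes.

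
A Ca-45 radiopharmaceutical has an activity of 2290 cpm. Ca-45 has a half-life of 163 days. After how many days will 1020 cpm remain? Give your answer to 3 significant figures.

190 days

Fraction remaining = 1020/2290 ≈ 0.44541.
n = log₂(2290/1020) = ln(2.2451)/ln 2 ≈ 1.1668 half-lives.
t = n × t½ = 1.1668 × 163 ≈ 190.18 days.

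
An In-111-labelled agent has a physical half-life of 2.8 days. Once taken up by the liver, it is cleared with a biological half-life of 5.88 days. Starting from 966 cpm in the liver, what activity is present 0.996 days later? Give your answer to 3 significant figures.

671 cpm

1/t_eff = 1/t_phys + 1/t_biol = 1/2.8 + 1/5.88 = 0.52721 per day.
t_eff = 2.8 × 5.88 / (2.8 + 5.88) ≈ 1.8968 days.
Remaining = 966 × (1/2)^(0.996/1.8968) = 966 × (1/2)^0.5251 ≈ 671.28 cpm.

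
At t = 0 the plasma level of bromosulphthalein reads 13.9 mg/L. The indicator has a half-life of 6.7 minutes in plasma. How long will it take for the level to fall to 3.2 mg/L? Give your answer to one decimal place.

Fraction remaining = 3.2/13.9 ≈ 0.23022.
n = log₂(13.9/3.2) = ln(4.3438)/ln 2 ≈ 2.1189 half-lives.
t = n × t½ = 2.1189 × 6.7 ≈ 14.197 minutes.

14.2 minutes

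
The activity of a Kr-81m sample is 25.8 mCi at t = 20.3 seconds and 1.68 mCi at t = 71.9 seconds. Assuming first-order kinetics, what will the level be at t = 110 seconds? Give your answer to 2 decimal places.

Over Δt = 71.9 − 20.3 = 51.6 seconds, the level fell by a factor of 25.8/1.68 ≈ 15.357.
n = log₂(15.357) ≈ 3.9408 half-lives, so t½ = 51.6/3.9408 ≈ 13.094 seconds.
From t = 71.9 to t = 110: 1.68 × (1/2)^((110−71.9)/13.094) ≈ 0.22355 mCi.

0.22 mCi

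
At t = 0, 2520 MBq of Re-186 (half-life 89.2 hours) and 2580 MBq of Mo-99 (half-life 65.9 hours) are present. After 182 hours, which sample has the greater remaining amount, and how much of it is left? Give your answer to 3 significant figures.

Re-186: 2520 × (1/2)^2.0404 ≈ 612.62 MBq.
Mo-99: 2580 × (1/2)^2.7618 ≈ 380.41 MBq.
Re-186 has more remaining, at ≈ 612.62 MBq.

Re-186, 613 MBq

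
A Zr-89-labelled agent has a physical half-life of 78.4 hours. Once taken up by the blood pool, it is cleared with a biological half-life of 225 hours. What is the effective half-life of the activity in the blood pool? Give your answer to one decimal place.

58.1 hours

1/t_eff = 1/t_phys + 1/t_biol = 1/78.4 + 1/225 = 0.0172 per hour.
t_eff = 78.4 × 225 / (78.4 + 225) ≈ 58.141 hours.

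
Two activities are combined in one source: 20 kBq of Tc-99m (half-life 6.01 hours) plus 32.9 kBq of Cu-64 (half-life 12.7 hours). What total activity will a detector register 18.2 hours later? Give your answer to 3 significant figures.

14.6 kBq

Tc-99m: 20 × (1/2)^(18.2/6.01) = 20 × (1/2)^3.0283 ≈ 2.4515 kBq.
Cu-64: 32.9 × (1/2)^(18.2/12.7) = 32.9 × (1/2)^1.4331 ≈ 12.184 kBq.
Total = 2.4515 + 12.184 ≈ 14.636 kBq.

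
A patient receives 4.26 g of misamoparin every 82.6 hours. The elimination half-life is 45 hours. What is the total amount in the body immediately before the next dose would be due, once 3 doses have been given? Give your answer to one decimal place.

The 3 doses were given 247.8, 165.2, 82.6 hours ago.
Total = 4.26·(1/2)^(247.8/45) + 4.26·(1/2)^(165.2/45) + 4.26·(1/2)^(82.6/45)
      = 0.0937 + 0.33442 + 1.1936 ≈ 1.6217 g.

1.6 g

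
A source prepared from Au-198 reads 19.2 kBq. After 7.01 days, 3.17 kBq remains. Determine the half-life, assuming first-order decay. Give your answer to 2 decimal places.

2.70 days

A/A₀ = 3.17/19.2 ≈ 0.1651.
n = log₂(6.0568) ≈ 2.5986 half-lives elapsed in 7.01 days.
t½ = 7.01/2.5986 ≈ 2.6977 days.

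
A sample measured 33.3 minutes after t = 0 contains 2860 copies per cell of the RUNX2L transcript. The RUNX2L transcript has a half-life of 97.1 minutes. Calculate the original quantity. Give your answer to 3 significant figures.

Number of half-lives elapsed: n = 33.3/97.1 ≈ 0.34295.
A₀ = A × 2^n = 2860 × 2^0.34295 = 2860 × 1.2683 ≈ 3627.5 copies per cell.

3630 copies per cell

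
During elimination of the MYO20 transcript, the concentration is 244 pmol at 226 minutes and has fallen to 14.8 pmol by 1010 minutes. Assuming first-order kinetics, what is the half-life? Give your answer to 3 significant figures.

194 minutes

Over Δt = 1010 − 226 = 784 minutes, the level fell by a factor of 244/14.8 ≈ 16.486.
n = log₂(16.486) ≈ 4.0432 half-lives, so t½ = 784/4.0432 ≈ 193.91 minutes.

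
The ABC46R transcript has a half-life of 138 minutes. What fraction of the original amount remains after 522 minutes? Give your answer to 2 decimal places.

0.07

n = 522/138 ≈ 3.7826 half-lives.
Fraction remaining = (1/2)^3.7826 ≈ 0.072664.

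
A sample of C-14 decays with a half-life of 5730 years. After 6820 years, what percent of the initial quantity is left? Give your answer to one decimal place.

n = 6820/5730 ≈ 1.1902 half-lives.
Fraction remaining = (1/2)^1.1902 ≈ 0.43823, i.e. 43.823%.

43.8%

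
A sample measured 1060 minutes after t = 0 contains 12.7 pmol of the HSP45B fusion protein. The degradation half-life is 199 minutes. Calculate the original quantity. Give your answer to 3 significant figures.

510 pmol

Number of half-lives elapsed: n = 1060/199 ≈ 5.3266.
A₀ = A × 2^n = 12.7 × 2^5.3266 = 12.7 × 40.131 ≈ 509.66 pmol.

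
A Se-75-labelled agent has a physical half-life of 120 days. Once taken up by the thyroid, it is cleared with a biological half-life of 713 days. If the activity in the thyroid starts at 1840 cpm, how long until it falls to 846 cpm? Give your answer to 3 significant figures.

1/t_eff = 1/t_phys + 1/t_biol = 1/120 + 1/713 = 0.0097359 per day.
t_eff = 120 × 713 / (120 + 713) ≈ 102.71 days.
n = log₂(1840/846) ≈ 1.121; t = 1.121 × 102.71 ≈ 115.14 days.

115 days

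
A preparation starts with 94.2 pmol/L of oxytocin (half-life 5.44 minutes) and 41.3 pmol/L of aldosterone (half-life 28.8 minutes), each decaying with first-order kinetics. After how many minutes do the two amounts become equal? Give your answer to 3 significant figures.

Set 94.2·(1/2)^(t/5.44) = 41.3·(1/2)^(t/28.8).
Taking log₂: log₂(94.2/41.3) = t·(1/5.44 − 1/28.8).
log₂(2.2809) = 1.1896; 1/5.44 − 1/28.8 = 0.1491.
t = 1.1896 / 0.1491 ≈ 7.9784 minutes.

7.98 minutes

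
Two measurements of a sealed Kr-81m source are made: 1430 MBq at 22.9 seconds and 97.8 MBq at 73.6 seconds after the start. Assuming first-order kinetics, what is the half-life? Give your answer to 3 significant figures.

13.1 seconds

Over Δt = 73.6 − 22.9 = 50.7 seconds, the level fell by a factor of 1430/97.8 ≈ 14.622.
n = log₂(14.622) ≈ 3.87 half-lives, so t½ = 50.7/3.87 ≈ 13.101 seconds.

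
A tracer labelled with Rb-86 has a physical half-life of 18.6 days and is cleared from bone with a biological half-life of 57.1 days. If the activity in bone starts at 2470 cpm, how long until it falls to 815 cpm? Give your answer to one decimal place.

1/t_eff = 1/t_phys + 1/t_biol = 1/18.6 + 1/57.1 = 0.071277 per day.
t_eff = 18.6 × 57.1 / (18.6 + 57.1) ≈ 14.03 days.
n = log₂(2470/815) ≈ 1.5996; t = 1.5996 × 14.03 ≈ 22.443 days.

22.4 days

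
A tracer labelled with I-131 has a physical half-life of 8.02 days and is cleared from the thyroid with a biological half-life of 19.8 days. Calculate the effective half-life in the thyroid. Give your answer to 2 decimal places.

5.71 days

1/t_eff = 1/t_phys + 1/t_biol = 1/8.02 + 1/19.8 = 0.17519 per day.
t_eff = 8.02 × 19.8 / (8.02 + 19.8) ≈ 5.708 days.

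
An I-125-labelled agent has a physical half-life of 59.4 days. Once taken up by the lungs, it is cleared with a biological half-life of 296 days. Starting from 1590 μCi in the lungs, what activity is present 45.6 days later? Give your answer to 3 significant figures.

1/t_eff = 1/t_phys + 1/t_biol = 1/59.4 + 1/296 = 0.020213 per day.
t_eff = 59.4 × 296 / (59.4 + 296) ≈ 49.472 days.
Remaining = 1590 × (1/2)^(45.6/49.472) = 1590 × (1/2)^0.92173 ≈ 839.32 μCi.

839 μCi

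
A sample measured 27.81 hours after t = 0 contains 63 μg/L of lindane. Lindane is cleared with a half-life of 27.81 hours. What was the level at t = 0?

126 μg/L

Number of half-lives elapsed: n = 27.81/27.81 ≈ 1.
A₀ = A × 2^n = 63 × 2^1 = 63 × 2 ≈ 126 μg/L.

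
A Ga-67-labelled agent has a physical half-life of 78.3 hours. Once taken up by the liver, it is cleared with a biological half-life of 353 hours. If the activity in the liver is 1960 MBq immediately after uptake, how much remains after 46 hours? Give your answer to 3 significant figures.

1190 MBq

1/t_eff = 1/t_phys + 1/t_biol = 1/78.3 + 1/353 = 0.015604 per hour.
t_eff = 78.3 × 353 / (78.3 + 353) ≈ 64.085 hours.
Remaining = 1960 × (1/2)^(46/64.085) = 1960 × (1/2)^0.7178 ≈ 1191.7 MBq.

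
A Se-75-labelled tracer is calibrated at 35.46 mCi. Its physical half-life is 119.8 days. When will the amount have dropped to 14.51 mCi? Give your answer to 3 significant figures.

154 days

Fraction remaining = 14.51/35.46 ≈ 0.40919.
n = log₂(35.46/14.51) = ln(2.4438)/ln 2 ≈ 1.2891 half-lives.
t = n × t½ = 1.2891 × 119.8 ≈ 154.44 days.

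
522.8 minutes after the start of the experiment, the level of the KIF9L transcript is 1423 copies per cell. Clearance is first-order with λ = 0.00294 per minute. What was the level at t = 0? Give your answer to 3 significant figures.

6620 copies per cell

t½ = ln 2 / λ = 0.69315 / 0.00294 ≈ 235.76 minutes.
Number of half-lives elapsed: n = 522.8/235.76 ≈ 2.2175.
A₀ = A × 2^n = 1423 × 2^2.2175 = 1423 × 4.6508 ≈ 6618 copies per cell.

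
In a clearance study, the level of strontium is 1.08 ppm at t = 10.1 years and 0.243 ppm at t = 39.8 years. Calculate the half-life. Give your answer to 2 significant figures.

14 years

Over Δt = 39.8 − 10.1 = 29.7 years, the level fell by a factor of 1.08/0.243 ≈ 4.4444.
n = log₂(4.4444) ≈ 2.152 half-lives, so t½ = 29.7/2.152 ≈ 13.801 years.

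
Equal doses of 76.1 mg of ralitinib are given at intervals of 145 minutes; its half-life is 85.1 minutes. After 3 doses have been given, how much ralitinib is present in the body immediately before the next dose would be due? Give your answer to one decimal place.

The 3 doses were given 435, 290, 145 minutes ago.
Total = 76.1·(1/2)^(435/85.1) + 76.1·(1/2)^(290/85.1) + 76.1·(1/2)^(145/85.1)
      = 2.201 + 7.1705 + 23.36 ≈ 32.731 mg.

32.7 mg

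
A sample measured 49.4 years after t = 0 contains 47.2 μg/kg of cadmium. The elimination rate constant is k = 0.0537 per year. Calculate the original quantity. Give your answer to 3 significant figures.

670 μg/kg

t½ = ln 2 / k = 0.69315 / 0.0537 ≈ 12.908 years.
Number of half-lives elapsed: n = 49.4/12.908 ≈ 3.8272.
A₀ = A × 2^n = 47.2 × 2^3.8272 = 47.2 × 14.193 ≈ 669.93 μg/kg.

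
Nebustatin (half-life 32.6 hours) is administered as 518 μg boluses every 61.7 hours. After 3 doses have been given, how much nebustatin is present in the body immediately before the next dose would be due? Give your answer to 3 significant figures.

187 μg

The 3 doses were given 185.1, 123.4, 61.7 hours ago.
Total = 518·(1/2)^(185.1/32.6) + 518·(1/2)^(123.4/32.6) + 518·(1/2)^(61.7/32.6)
      = 10.118 + 37.571 + 139.5 ≈ 187.19 μg.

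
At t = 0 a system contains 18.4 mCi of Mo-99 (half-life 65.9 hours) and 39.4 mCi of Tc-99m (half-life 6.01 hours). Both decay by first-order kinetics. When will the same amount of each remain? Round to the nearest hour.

7 hours

Set 18.4·(1/2)^(t/65.9) = 39.4·(1/2)^(t/6.01).
Taking log₂: log₂(18.4/39.4) = t·(1/65.9 − 1/6.01).
log₂(0.46701) = -1.0985; 1/65.9 − 1/6.01 = -0.15121.
t = -1.0985 / -0.15121 ≈ 7.2644 hours.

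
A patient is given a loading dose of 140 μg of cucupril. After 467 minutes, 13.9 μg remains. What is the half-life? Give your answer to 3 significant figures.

140 minutes

A/A₀ = 13.9/140 ≈ 0.099286.
n = log₂(10.072) ≈ 3.3323 half-lives elapsed in 467 minutes.
t½ = 467/3.3323 ≈ 140.14 minutes.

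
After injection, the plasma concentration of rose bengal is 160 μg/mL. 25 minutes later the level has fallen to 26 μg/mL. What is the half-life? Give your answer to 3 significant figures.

9.54 minutes

A/A₀ = 26/160 ≈ 0.1625.
n = log₂(6.1538) ≈ 2.6215 half-lives elapsed in 25 minutes.
t½ = 25/2.6215 ≈ 9.5366 minutes.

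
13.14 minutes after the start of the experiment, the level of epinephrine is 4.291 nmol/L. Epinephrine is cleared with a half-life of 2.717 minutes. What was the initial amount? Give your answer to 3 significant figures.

Number of half-lives elapsed: n = 13.14/2.717 ≈ 4.8362.
A₀ = A × 2^n = 4.291 × 2^4.8362 = 4.291 × 28.566 ≈ 122.58 nmol/L.

123 nmol/L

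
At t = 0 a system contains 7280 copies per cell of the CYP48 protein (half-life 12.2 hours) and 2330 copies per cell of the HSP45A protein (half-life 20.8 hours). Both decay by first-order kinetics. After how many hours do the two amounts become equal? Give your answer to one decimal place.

48.5 hours

Set 7280·(1/2)^(t/12.2) = 2330·(1/2)^(t/20.8).
Taking log₂: log₂(7280/2330) = t·(1/12.2 − 1/20.8).
log₂(3.1245) = 1.6436; 1/12.2 − 1/20.8 = 0.03389.
t = 1.6436 / 0.03389 ≈ 48.498 hours.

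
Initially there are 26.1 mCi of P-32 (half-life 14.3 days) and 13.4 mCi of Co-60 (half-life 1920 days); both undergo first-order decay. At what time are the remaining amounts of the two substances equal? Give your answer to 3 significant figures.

Set 26.1·(1/2)^(t/14.3) = 13.4·(1/2)^(t/1920).
Taking log₂: log₂(26.1/13.4) = t·(1/14.3 − 1/1920).
log₂(1.9478) = 0.96182; 1/14.3 − 1/1920 = 0.069409.
t = 0.96182 / 0.069409 ≈ 13.857 days.

13.9 days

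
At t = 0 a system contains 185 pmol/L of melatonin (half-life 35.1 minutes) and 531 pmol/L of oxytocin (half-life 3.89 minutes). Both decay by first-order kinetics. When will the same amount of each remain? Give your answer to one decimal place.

6.7 minutes

Set 185·(1/2)^(t/35.1) = 531·(1/2)^(t/3.89).
Taking log₂: log₂(185/531) = t·(1/35.1 − 1/3.89).
log₂(0.3484) = -1.5212; 1/35.1 − 1/3.89 = -0.22858.
t = -1.5212 / -0.22858 ≈ 6.655 minutes.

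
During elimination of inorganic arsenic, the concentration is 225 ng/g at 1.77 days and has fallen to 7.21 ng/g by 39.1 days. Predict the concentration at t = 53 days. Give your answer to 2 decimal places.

Over Δt = 39.1 − 1.77 = 37.33 days, the level fell by a factor of 225/7.21 ≈ 31.207.
n = log₂(31.207) ≈ 4.9638 half-lives, so t½ = 37.33/4.9638 ≈ 7.5205 days.
From t = 39.1 to t = 53: 7.21 × (1/2)^((53−39.1)/7.5205) ≈ 2.0024 ng/g.

2.00 ng/g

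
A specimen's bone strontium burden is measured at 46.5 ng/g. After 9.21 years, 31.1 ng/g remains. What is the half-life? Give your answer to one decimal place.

15.9 years

A/A₀ = 31.1/46.5 ≈ 0.66882.
n = log₂(1.4952) ≈ 0.58032 half-lives elapsed in 9.21 years.
t½ = 9.21/0.58032 ≈ 15.871 years.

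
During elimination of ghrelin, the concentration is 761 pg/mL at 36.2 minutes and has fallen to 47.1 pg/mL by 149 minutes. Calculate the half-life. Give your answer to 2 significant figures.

Over Δt = 149 − 36.2 = 112.8 minutes, the level fell by a factor of 761/47.1 ≈ 16.157.
n = log₂(16.157) ≈ 4.0141 half-lives, so t½ = 112.8/4.0141 ≈ 28.101 minutes.

28 minutes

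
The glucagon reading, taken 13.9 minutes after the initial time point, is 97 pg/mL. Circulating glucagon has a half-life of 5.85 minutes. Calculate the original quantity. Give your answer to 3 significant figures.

Number of half-lives elapsed: n = 13.9/5.85 ≈ 2.3761.
A₀ = A × 2^n = 97 × 2^2.3761 = 97 × 5.1912 ≈ 503.55 pg/mL.

504 pg/mL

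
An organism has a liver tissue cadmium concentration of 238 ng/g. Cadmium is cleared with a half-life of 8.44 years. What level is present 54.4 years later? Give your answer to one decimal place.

2.7 ng/g

Number of half-lives: n = 54.4/8.44 ≈ 6.4455.
Remaining = 238 × (1/2)^6.4455 = 238 × 0.011474 ≈ 2.7308 ng/g.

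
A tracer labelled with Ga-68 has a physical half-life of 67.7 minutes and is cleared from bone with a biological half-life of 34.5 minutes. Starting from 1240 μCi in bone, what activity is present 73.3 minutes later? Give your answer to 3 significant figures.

134 μCi

1/t_eff = 1/t_phys + 1/t_biol = 1/67.7 + 1/34.5 = 0.043757 per minute.
t_eff = 67.7 × 34.5 / (67.7 + 34.5) ≈ 22.854 minutes.
Remaining = 1240 × (1/2)^(73.3/22.854) = 1240 × (1/2)^3.2074 ≈ 134.25 μCi.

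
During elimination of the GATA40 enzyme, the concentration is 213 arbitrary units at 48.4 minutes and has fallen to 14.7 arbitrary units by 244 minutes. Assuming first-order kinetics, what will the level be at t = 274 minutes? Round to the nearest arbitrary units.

10 arbitrary units

Over Δt = 244 − 48.4 = 195.6 minutes, the level fell by a factor of 213/14.7 ≈ 14.49.
n = log₂(14.49) ≈ 3.857 half-lives, so t½ = 195.6/3.857 ≈ 50.713 minutes.
From t = 244 to t = 274: 14.7 × (1/2)^((274−244)/50.713) ≈ 9.7553 arbitrary units.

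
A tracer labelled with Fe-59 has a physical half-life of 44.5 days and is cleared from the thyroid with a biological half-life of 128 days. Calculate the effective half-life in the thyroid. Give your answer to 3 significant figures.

33.0 days

1/t_eff = 1/t_phys + 1/t_biol = 1/44.5 + 1/128 = 0.030284 per day.
t_eff = 44.5 × 128 / (44.5 + 128) ≈ 33.02 days.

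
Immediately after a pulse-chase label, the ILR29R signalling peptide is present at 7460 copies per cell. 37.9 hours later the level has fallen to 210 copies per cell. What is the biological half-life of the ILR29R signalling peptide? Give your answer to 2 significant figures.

A/A₀ = 210/7460 ≈ 0.02815.
n = log₂(35.524) ≈ 5.1507 half-lives elapsed in 37.9 hours.
t½ = 37.9/5.1507 ≈ 7.3582 hours.

7.4 hours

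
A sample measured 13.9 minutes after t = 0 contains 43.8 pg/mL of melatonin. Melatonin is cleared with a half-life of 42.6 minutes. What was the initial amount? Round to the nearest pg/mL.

55 pg/mL

Number of half-lives elapsed: n = 13.9/42.6 ≈ 0.32629.
A₀ = A × 2^n = 43.8 × 2^0.32629 = 43.8 × 1.2538 ≈ 54.916 pg/mL.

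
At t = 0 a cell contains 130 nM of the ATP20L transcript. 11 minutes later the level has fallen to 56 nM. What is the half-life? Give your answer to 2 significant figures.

A/A₀ = 56/130 ≈ 0.43077.
n = log₂(2.3214) ≈ 1.215 half-lives elapsed in 11 minutes.
t½ = 11/1.215 ≈ 9.0534 minutes.

9.1 minutes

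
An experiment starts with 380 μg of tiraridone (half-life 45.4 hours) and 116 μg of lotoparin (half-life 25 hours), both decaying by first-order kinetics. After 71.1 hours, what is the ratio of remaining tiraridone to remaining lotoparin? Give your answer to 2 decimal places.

tiraridone: 380 × (1/2)^(71.1/45.4) = 380 × (1/2)^1.5661 ≈ 128.34 μg.
lotoparin: 116 × (1/2)^(71.1/25) = 116 × (1/2)^2.844 ≈ 16.156 μg.
Ratio ≈ 128.34 / 16.156 ≈ 7.9436.

7.94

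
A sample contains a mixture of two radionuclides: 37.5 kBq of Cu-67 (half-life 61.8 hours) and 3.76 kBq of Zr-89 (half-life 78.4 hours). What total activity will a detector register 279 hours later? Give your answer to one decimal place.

2.0 kBq

Cu-67: 37.5 × (1/2)^(279/61.8) = 37.5 × (1/2)^4.5146 ≈ 1.6406 kBq.
Zr-89: 3.76 × (1/2)^(279/78.4) = 3.76 × (1/2)^3.5587 ≈ 0.3191 kBq.
Total = 1.6406 + 0.3191 ≈ 1.9597 kBq.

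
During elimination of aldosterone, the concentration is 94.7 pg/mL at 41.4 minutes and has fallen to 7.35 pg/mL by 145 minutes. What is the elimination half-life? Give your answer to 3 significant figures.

Over Δt = 145 − 41.4 = 103.6 minutes, the level fell by a factor of 94.7/7.35 ≈ 12.884.
n = log₂(12.884) ≈ 3.6875 half-lives, so t½ = 103.6/3.6875 ≈ 28.095 minutes.

28.1 minutes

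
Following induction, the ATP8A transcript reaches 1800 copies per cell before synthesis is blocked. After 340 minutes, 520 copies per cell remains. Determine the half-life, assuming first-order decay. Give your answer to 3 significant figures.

190 minutes

A/A₀ = 520/1800 ≈ 0.28889.
n = log₂(3.4615) ≈ 1.7914 half-lives elapsed in 340 minutes.
t½ = 340/1.7914 ≈ 189.79 minutes.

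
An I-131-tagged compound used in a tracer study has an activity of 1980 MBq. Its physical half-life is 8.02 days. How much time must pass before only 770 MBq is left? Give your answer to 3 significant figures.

10.9 days

Fraction remaining = 770/1980 ≈ 0.38889.
n = log₂(1980/770) = ln(2.5714)/ln 2 ≈ 1.3626 half-lives.
t = n × t½ = 1.3626 × 8.02 ≈ 10.928 days.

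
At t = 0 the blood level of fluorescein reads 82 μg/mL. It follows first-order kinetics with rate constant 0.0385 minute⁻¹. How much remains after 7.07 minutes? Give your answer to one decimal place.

t½ = ln 2 / λ = 0.69315 / 0.0385 ≈ 18.004 minutes.
Number of half-lives: n = 7.07/18.004 ≈ 0.39269.
Remaining = 82 × (1/2)^0.39269 = 82 × 0.76171 ≈ 62.46 μg/mL.

62.5 μg/mL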